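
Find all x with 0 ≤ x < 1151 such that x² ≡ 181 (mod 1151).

Since 1151 ≡ 3 (mod 4), a square root of 181 is 181^((1151+1)/4) = 181^288 mod 1151.
Repeated squaring: 181^2≡533, 181^4≡943, 181^8≡677, 181^16≡231, 181^32≡415, 181^64≡726, 181^128≡1069, 181^256≡969 (mod 1151).
181^288 = 181^(256+32) ≡ 436 (mod 1151).
Check: 436² = 190096 ≡ 181 (mod 1151). The two roots are 436 and 715.

436, 715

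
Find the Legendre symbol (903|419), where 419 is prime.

Euler's criterion: (903/419) ≡ 65^209 (mod 419).
65^2 ≡ 35 (mod 419)
65^4 ≡ 387 (mod 419)
65^8 ≡ 186 (mod 419)
65^16 ≡ 238 (mod 419)
65^32 ≡ 79 (mod 419)
65^64 ≡ 375 (mod 419)
65^128 ≡ 260 (mod 419)
65^209 = 65^(128+64+16+1) ≡ 1 (mod 419).
Result is 1, so (903/419) = 1.

1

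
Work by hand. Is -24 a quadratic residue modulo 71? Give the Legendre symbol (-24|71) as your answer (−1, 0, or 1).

Euler's criterion: (-24/71) ≡ 47^35 (mod 71).
47^2 ≡ 8 (mod 71)
47^4 ≡ 64 (mod 71)
47^8 ≡ 49 (mod 71)
47^16 ≡ 58 (mod 71)
47^32 ≡ 27 (mod 71)
47^35 = 47^(32+2+1) ≡ 70 (mod 71).
Result is 70 ≡ −1, so (-24/71) = −1.

-1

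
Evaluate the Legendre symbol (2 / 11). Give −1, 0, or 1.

-1

Pull out 2: since 11 ≡ 3 (mod 8), (2/11) = -1.
Reached (1/11) = 1. Collecting the sign flips along the way, the symbol is -1.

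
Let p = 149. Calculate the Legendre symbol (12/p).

-1

Pull out 2^2: since 149 ≡ 5 (mod 8), (2/149) = -1, so (2/149)^2 = +1.
Reciprocity: 3 ≡ 3 and 149 ≡ 1 (mod 4), so (3/149) = +(149/3).
Reduce top mod 3: now compute (2/3).
Pull out 2: since 3 ≡ 3 (mod 8), (2/3) = -1.
Reached (1/3) = 1. Collecting the sign flips along the way, the symbol is -1.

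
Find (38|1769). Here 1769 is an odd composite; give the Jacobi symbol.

-1

Pull out 2: since 1769 ≡ 1 (mod 8), (2/1769) = +1.
Reciprocity: 19 ≡ 3 and 1769 ≡ 1 (mod 4), so (19/1769) = +(1769/19).
Reduce top mod 19: now compute (2/19).
Pull out 2: since 19 ≡ 3 (mod 8), (2/19) = -1.
Reached (1/19) = 1. Collecting the sign flips along the way, the symbol is -1.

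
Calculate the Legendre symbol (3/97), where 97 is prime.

Reciprocity: 3 ≡ 3 and 97 ≡ 1 (mod 4), so (3/97) = +(97/3).
Reduce top mod 3: now compute (1/3).
Reached (1/3) = 1. Collecting the sign flips along the way, the symbol is +1.

1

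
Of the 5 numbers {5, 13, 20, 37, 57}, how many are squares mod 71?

4

(5/71) = +1 → QR.
(13/71) = -1 → non-residue.
(20/71) = +1 → QR.
(37/71) = +1 → QR.
(57/71) = +1 → QR.
Total quadratic residues among the 5: 4.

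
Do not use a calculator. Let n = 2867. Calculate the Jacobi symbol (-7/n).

1

First reduce: -7 ≡ 2860 (mod 2867).
Pull out 2^2: since 2867 ≡ 3 (mod 8), (2/2867) = -1, so (2/2867)^2 = +1.
Reciprocity: 715 ≡ 3 and 2867 ≡ 3 (mod 4), so (715/2867) = −(2867/715).
Reduce top mod 715: now compute (7/715).
Reciprocity: 7 ≡ 3 and 715 ≡ 3 (mod 4), so (7/715) = −(715/7).
Reduce top mod 7: now compute (1/7).
Reached (1/7) = 1. Collecting the sign flips along the way, the symbol is +1.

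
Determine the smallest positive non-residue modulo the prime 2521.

11

(2/2521) = +1, so 2 is a residue.
(3/2521) = +1, so 3 is a residue.
(4/2521) = +1, so 4 is a residue.
(5/2521) = +1, so 5 is a residue.
(6/2521) = +1, so 6 is a residue.
(7/2521) = +1, so 7 is a residue.
(8/2521) = +1, so 8 is a residue.
(9/2521) = +1, so 9 is a residue.
(10/2521) = +1, so 10 is a residue.
(11/2521) = −1, so 11 is the smallest positive non-residue mod 2521.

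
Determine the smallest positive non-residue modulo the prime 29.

(2/29) = −1, so 2 is the smallest positive non-residue mod 29.

2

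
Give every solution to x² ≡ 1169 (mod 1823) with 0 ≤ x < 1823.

705, 1118

Since 1823 ≡ 3 (mod 4), a square root of 1169 is 1169^((1823+1)/4) = 1169^456 mod 1823.
Repeated squaring: 1169^2≡1134, 1169^4≡741, 1169^8≡358, 1169^16≡554, 1169^32≡652, 1169^64≡345, 1169^128≡530, 1169^256≡158 (mod 1823).
1169^456 = 1169^(256+128+64+8) ≡ 705 (mod 1823).
Check: 705² = 497025 ≡ 1169 (mod 1823). The two roots are 705 and 1118.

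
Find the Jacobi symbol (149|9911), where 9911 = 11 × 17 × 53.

-1

Reciprocity: 149 ≡ 1 and 9911 ≡ 3 (mod 4), so (149/9911) = +(9911/149).
Reduce top mod 149: now compute (77/149).
Reciprocity: 77 ≡ 1 and 149 ≡ 1 (mod 4), so (77/149) = +(149/77).
Reduce top mod 77: now compute (72/77).
Pull out 2^3: since 77 ≡ 5 (mod 8), (2/77) = -1, so (2/77)^3 = -1.
Reciprocity: 9 ≡ 1 and 77 ≡ 1 (mod 4), so (9/77) = +(77/9).
Reduce top mod 9: now compute (5/9).
Reciprocity: 5 ≡ 1 and 9 ≡ 1 (mod 4), so (5/9) = +(9/5).
Reduce top mod 5: now compute (4/5).
Pull out 2^2: since 5 ≡ 5 (mod 8), (2/5) = -1, so (2/5)^2 = +1.
Reached (1/5) = 1. Collecting the sign flips along the way, the symbol is -1.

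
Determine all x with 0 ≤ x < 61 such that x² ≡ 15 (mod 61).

25, 36

61 ≡ 1 (mod 4), so we find a root by search.
Trying successive values, 25² = 625 ≡ 15 (mod 61). The other root is 61 − 25 = 36.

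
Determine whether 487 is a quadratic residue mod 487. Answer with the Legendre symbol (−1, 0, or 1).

0

First reduce: 487 ≡ 0 (mod 487).
Top reduces to 0: gcd > 1, so the symbol is 0.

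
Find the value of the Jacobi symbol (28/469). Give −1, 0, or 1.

Pull out 2^2: since 469 ≡ 5 (mod 8), (2/469) = -1, so (2/469)^2 = +1.
Reciprocity: 7 ≡ 3 and 469 ≡ 1 (mod 4), so (7/469) = +(469/7).
Reduce top mod 7: now compute (0/7).
Top reduces to 0: gcd > 1, so the symbol is 0.

0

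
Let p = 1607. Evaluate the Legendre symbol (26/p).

Pull out 2: since 1607 ≡ 7 (mod 8), (2/1607) = +1.
Reciprocity: 13 ≡ 1 and 1607 ≡ 3 (mod 4), so (13/1607) = +(1607/13).
Reduce top mod 13: now compute (8/13).
Pull out 2^3: since 13 ≡ 5 (mod 8), (2/13) = -1, so (2/13)^3 = -1.
Reached (1/13) = 1. Collecting the sign flips along the way, the symbol is -1.

-1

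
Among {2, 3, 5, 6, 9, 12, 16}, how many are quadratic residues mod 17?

3

(2/17) = +1 → QR.
(3/17) = -1 → non-residue.
(5/17) = -1 → non-residue.
(6/17) = -1 → non-residue.
(9/17) = +1 → QR.
(12/17) = -1 → non-residue.
(16/17) = +1 → QR.
Total quadratic residues among the 7: 3.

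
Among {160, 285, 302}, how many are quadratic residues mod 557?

(160/557) = +1 → QR.
(285/557) = +1 → QR.
(302/557) = +1 → QR.
Total quadratic residues among the 3: 3.

3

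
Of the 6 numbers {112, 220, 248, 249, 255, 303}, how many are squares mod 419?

2

(112/419) = +1 → QR.
(220/419) = -1 → non-residue.
(248/419) = +1 → QR.
(249/419) = -1 → non-residue.
(255/419) = -1 → non-residue.
(303/419) = -1 → non-residue.
Total quadratic residues among the 6: 2.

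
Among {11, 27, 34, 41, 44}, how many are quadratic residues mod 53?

(11/53) = +1 → QR.
(27/53) = -1 → non-residue.
(34/53) = -1 → non-residue.
(41/53) = -1 → non-residue.
(44/53) = +1 → QR.
Total quadratic residues among the 5: 2.

2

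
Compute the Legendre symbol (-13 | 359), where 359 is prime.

1

First reduce: -13 ≡ 346 (mod 359).
Pull out 2: since 359 ≡ 7 (mod 8), (2/359) = +1.
Reciprocity: 173 ≡ 1 and 359 ≡ 3 (mod 4), so (173/359) = +(359/173).
Reduce top mod 173: now compute (13/173).
Reciprocity: 13 ≡ 1 and 173 ≡ 1 (mod 4), so (13/173) = +(173/13).
Reduce top mod 13: now compute (4/13).
Pull out 2^2: since 13 ≡ 5 (mod 8), (2/13) = -1, so (2/13)^2 = +1.
Reached (1/13) = 1. Collecting the sign flips along the way, the symbol is +1.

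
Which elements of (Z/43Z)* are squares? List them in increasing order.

1,4,6,9,10,11,13,14,15,16,17,21,23,24,25,31,35,36,38,40,41

Square k = 1,…,21 (k and 43−k give the same square):
1²=1, 2²=4, 3²=9, 4²=16, 5²=25, 6²=36, 7²≡6, 8²≡21, 9²≡38, 10²≡14, 11²≡35, 12²≡15, 13²≡40, 14²≡24, 15²≡10, 16²≡41, 17²≡31, 18²≡23, 19²≡17, 20²≡13, 21²≡11 (mod 43).
So the quadratic residues mod 43 are {1, 4, 6, 9, 10, 11, 13, 14, 15, 16, 17, 21, 23, 24, 25, 31, 35, 36, 38, 40, 41}.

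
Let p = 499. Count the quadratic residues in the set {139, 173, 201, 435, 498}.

(139/499) = +1 → QR.
(173/499) = -1 → non-residue.
(201/499) = -1 → non-residue.
(435/499) = -1 → non-residue.
(498/499) = -1 → non-residue.
Total quadratic residues among the 5: 1.

1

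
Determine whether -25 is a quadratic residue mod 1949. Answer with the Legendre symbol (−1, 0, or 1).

First reduce: -25 ≡ 1924 (mod 1949).
Pull out 2^2: since 1949 ≡ 5 (mod 8), (2/1949) = -1, so (2/1949)^2 = +1.
Reciprocity: 481 ≡ 1 and 1949 ≡ 1 (mod 4), so (481/1949) = +(1949/481).
Reduce top mod 481: now compute (25/481).
Reciprocity: 25 ≡ 1 and 481 ≡ 1 (mod 4), so (25/481) = +(481/25).
Reduce top mod 25: now compute (6/25).
Pull out 2: since 25 ≡ 1 (mod 8), (2/25) = +1.
Reciprocity: 3 ≡ 3 and 25 ≡ 1 (mod 4), so (3/25) = +(25/3).
Reduce top mod 3: now compute (1/3).
Reached (1/3) = 1. Collecting the sign flips along the way, the symbol is +1.

1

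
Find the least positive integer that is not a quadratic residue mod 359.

7

(2/359) = +1, so 2 is a residue.
(3/359) = +1, so 3 is a residue.
(4/359) = +1, so 4 is a residue.
(5/359) = +1, so 5 is a residue.
(6/359) = +1, so 6 is a residue.
(7/359) = −1, so 7 is the smallest positive non-residue mod 359.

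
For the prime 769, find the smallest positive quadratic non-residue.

(2/769) = +1, so 2 is a residue.
(3/769) = +1, so 3 is a residue.
(4/769) = +1, so 4 is a residue.
(5/769) = +1, so 5 is a residue.
(6/769) = +1, so 6 is a residue.
(7/769) = −1, so 7 is the smallest positive non-residue mod 769.

7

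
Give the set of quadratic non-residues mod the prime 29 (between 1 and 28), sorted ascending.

2 3 8 10 11 12 14 15 17 18 19 21 26 27

Square k = 1,…,14 (k and 29−k give the same square):
1²=1, 2²=4, 3²=9, 4²=16, 5²=25, 6²≡7, 7²≡20, 8²≡6, 9²≡23, 10²≡13, 11²≡5, 12²≡28, 13²≡24, 14²≡22 (mod 29).
The residues are {1, 4, 5, 6, 7, 9, 13, 16, 20, 22, 23, 24, 25, 28}; the non-residues are the remaining 14 nonzero classes.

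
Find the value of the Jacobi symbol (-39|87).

0

First reduce: -39 ≡ 48 (mod 87).
Pull out 2^4: since 87 ≡ 7 (mod 8), (2/87) = +1, so (2/87)^4 = +1.
Reciprocity: 3 ≡ 3 and 87 ≡ 3 (mod 4), so (3/87) = −(87/3).
Reduce top mod 3: now compute (0/3).
Top reduces to 0: gcd > 1, so the symbol is 0.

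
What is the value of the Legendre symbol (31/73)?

-1

Euler's criterion: (31/73) ≡ 31^36 (mod 73).
31^2 ≡ 12 (mod 73)
31^4 ≡ 71 (mod 73)
31^8 ≡ 4 (mod 73)
31^16 ≡ 16 (mod 73)
31^32 ≡ 37 (mod 73)
31^36 = 31^(32+4) ≡ 72 (mod 73).
Result is 72 ≡ −1, so (31/73) = −1.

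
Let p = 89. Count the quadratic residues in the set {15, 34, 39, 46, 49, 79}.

(15/89) = -1 → non-residue.
(34/89) = +1 → QR.
(39/89) = +1 → QR.
(46/89) = -1 → non-residue.
(49/89) = +1 → QR.
(79/89) = +1 → QR.
Total quadratic residues among the 6: 4.

4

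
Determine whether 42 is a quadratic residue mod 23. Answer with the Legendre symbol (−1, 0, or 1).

Euler's criterion: (42/23) ≡ 19^11 (mod 23).
19^2 ≡ 16 (mod 23)
19^4 ≡ 3 (mod 23)
19^8 ≡ 9 (mod 23)
19^11 = 19^(8+2+1) ≡ 22 (mod 23).
Result is 22 ≡ −1, so (42/23) = −1.

-1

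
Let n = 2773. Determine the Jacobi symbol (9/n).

Reciprocity: 9 ≡ 1 and 2773 ≡ 1 (mod 4), so (9/2773) = +(2773/9).
Reduce top mod 9: now compute (1/9).
Reached (1/9) = 1. Collecting the sign flips along the way, the symbol is +1.

1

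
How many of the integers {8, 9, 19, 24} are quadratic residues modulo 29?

2

(8/29) = -1 → non-residue.
(9/29) = +1 → QR.
(19/29) = -1 → non-residue.
(24/29) = +1 → QR.
Total quadratic residues among the 4: 2.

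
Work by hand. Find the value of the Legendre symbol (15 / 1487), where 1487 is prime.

-1

Reciprocity: 15 ≡ 3 and 1487 ≡ 3 (mod 4), so (15/1487) = −(1487/15).
Reduce top mod 15: now compute (2/15).
Pull out 2: since 15 ≡ 7 (mod 8), (2/15) = +1.
Reached (1/15) = 1. Collecting the sign flips along the way, the symbol is -1.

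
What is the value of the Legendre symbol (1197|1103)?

1

Euler's criterion: (1197/1103) ≡ 94^551 (mod 1103).
94^2 ≡ 12 (mod 1103)
94^4 ≡ 144 (mod 1103)
94^8 ≡ 882 (mod 1103)
94^16 ≡ 309 (mod 1103)
94^32 ≡ 623 (mod 1103)
94^64 ≡ 976 (mod 1103)
94^128 ≡ 687 (mod 1103)
94^256 ≡ 988 (mod 1103)
94^512 ≡ 1092 (mod 1103)
94^551 = 94^(512+32+4+2+1) ≡ 1 (mod 1103).
Result is 1, so (1197/1103) = 1.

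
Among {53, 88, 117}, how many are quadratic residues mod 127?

(53/127) = -1 → non-residue.
(88/127) = +1 → QR.
(117/127) = +1 → QR.
Total quadratic residues among the 3: 2.

2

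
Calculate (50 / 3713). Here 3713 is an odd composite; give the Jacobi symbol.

Pull out 2: since 3713 ≡ 1 (mod 8), (2/3713) = +1.
Reciprocity: 25 ≡ 1 and 3713 ≡ 1 (mod 4), so (25/3713) = +(3713/25).
Reduce top mod 25: now compute (13/25).
Reciprocity: 13 ≡ 1 and 25 ≡ 1 (mod 4), so (13/25) = +(25/13).
Reduce top mod 13: now compute (12/13).
Pull out 2^2: since 13 ≡ 5 (mod 8), (2/13) = -1, so (2/13)^2 = +1.
Reciprocity: 3 ≡ 3 and 13 ≡ 1 (mod 4), so (3/13) = +(13/3).
Reduce top mod 3: now compute (1/3).
Reached (1/3) = 1. Collecting the sign flips along the way, the symbol is +1.

1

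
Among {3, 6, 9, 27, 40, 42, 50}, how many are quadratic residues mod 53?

4

(3/53) = -1 → non-residue.
(6/53) = +1 → QR.
(9/53) = +1 → QR.
(27/53) = -1 → non-residue.
(40/53) = +1 → QR.
(42/53) = +1 → QR.
(50/53) = -1 → non-residue.
Total quadratic residues among the 7: 4.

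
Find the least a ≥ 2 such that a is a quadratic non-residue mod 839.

11

(2/839) = +1, so 2 is a residue.
(3/839) = +1, so 3 is a residue.
(4/839) = +1, so 4 is a residue.
(5/839) = +1, so 5 is a residue.
(6/839) = +1, so 6 is a residue.
(7/839) = +1, so 7 is a residue.
(8/839) = +1, so 8 is a residue.
(9/839) = +1, so 9 is a residue.
(10/839) = +1, so 10 is a residue.
(11/839) = −1, so 11 is the smallest positive non-residue mod 839.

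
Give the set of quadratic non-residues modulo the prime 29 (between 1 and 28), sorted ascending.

2, 3, 8, 10, 11, 12, 14, 15, 17, 18, 19, 21, 26, 27

Square k = 1,…,14 (k and 29−k give the same square):
1²=1, 2²=4, 3²=9, 4²=16, 5²=25, 6²≡7, 7²≡20, 8²≡6, 9²≡23, 10²≡13, 11²≡5, 12²≡28, 13²≡24, 14²≡22 (mod 29).
The residues are {1, 4, 5, 6, 7, 9, 13, 16, 20, 22, 23, 24, 25, 28}; the non-residues are the remaining 14 nonzero classes.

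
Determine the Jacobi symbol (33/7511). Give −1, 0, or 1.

Reciprocity: 33 ≡ 1 and 7511 ≡ 3 (mod 4), so (33/7511) = +(7511/33).
Reduce top mod 33: now compute (20/33).
Pull out 2^2: since 33 ≡ 1 (mod 8), (2/33) = +1, so (2/33)^2 = +1.
Reciprocity: 5 ≡ 1 and 33 ≡ 1 (mod 4), so (5/33) = +(33/5).
Reduce top mod 5: now compute (3/5).
Reciprocity: 3 ≡ 3 and 5 ≡ 1 (mod 4), so (3/5) = +(5/3).
Reduce top mod 3: now compute (2/3).
Pull out 2: since 3 ≡ 3 (mod 8), (2/3) = -1.
Reached (1/3) = 1. Collecting the sign flips along the way, the symbol is -1.

-1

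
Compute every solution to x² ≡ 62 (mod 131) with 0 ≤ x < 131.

Since 131 ≡ 3 (mod 4), a square root of 62 is 62^((131+1)/4) = 62^33 mod 131.
Repeated squaring: 62^2≡45, 62^4≡60, 62^8≡63, 62^16≡39, 62^32≡80 (mod 131).
62^33 = 62^(32+1) ≡ 113 (mod 131).
Check: 113² = 12769 ≡ 62 (mod 131). The two roots are 18 and 113.

18, 113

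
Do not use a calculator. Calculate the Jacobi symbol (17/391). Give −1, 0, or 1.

Reciprocity: 17 ≡ 1 and 391 ≡ 3 (mod 4), so (17/391) = +(391/17).
Reduce top mod 17: now compute (0/17).
Top reduces to 0: gcd > 1, so the symbol is 0.

0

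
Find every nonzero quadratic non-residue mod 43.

2, 3, 5, 7, 8, 12, 18, 19, 20, 22, 26, 27, 28, 29, 30, 32, 33, 34, 37, 39, 42

Square k = 1,…,21 (k and 43−k give the same square):
1²=1, 2²=4, 3²=9, 4²=16, 5²=25, 6²=36, 7²≡6, 8²≡21, 9²≡38, 10²≡14, 11²≡35, 12²≡15, 13²≡40, 14²≡24, 15²≡10, 16²≡41, 17²≡31, 18²≡23, 19²≡17, 20²≡13, 21²≡11 (mod 43).
The residues are {1, 4, 6, 9, 10, 11, 13, 14, 15, 16, 17, 21, 23, 24, 25, 31, 35, 36, 38, 40, 41}; the non-residues are the remaining 21 nonzero classes.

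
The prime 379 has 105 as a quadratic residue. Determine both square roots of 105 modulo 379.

22, 357

Since 379 ≡ 3 (mod 4), a square root of 105 is 105^((379+1)/4) = 105^95 mod 379.
Repeated squaring: 105^2≡34, 105^4≡19, 105^8≡361, 105^16≡324, 105^32≡372, 105^64≡49 (mod 379).
105^95 = 105^(64+16+8+4+2+1) ≡ 22 (mod 379).
Check: 22² = 484 ≡ 105 (mod 379). The two roots are 22 and 357.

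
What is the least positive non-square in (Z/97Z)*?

5

(2/97) = +1, so 2 is a residue.
(3/97) = +1, so 3 is a residue.
(4/97) = +1, so 4 is a residue.
(5/97) = −1, so 5 is the smallest positive non-residue mod 97.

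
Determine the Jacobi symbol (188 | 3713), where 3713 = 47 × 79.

Pull out 2^2: since 3713 ≡ 1 (mod 8), (2/3713) = +1, so (2/3713)^2 = +1.
Reciprocity: 47 ≡ 3 and 3713 ≡ 1 (mod 4), so (47/3713) = +(3713/47).
Reduce top mod 47: now compute (0/47).
Top reduces to 0: gcd > 1, so the symbol is 0.

0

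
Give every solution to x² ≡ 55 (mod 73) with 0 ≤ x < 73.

73 ≡ 1 (mod 4), so we find a root by search.
Trying successive values, 36² = 1296 ≡ 55 (mod 73). The other root is 73 − 36 = 37.

36, 37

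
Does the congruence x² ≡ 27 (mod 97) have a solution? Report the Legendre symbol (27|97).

Reciprocity: 27 ≡ 3 and 97 ≡ 1 (mod 4), so (27/97) = +(97/27).
Reduce top mod 27: now compute (16/27).
Pull out 2^4: since 27 ≡ 3 (mod 8), (2/27) = -1, so (2/27)^4 = +1.
Reached (1/27) = 1. Collecting the sign flips along the way, the symbol is +1.

1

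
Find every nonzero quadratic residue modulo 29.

1,4,5,6,7,9,13,16,20,22,23,24,25,28

Square k = 1,…,14 (k and 29−k give the same square):
1²=1, 2²=4, 3²=9, 4²=16, 5²=25, 6²≡7, 7²≡20, 8²≡6, 9²≡23, 10²≡13, 11²≡5, 12²≡28, 13²≡24, 14²≡22 (mod 29).
So the quadratic residues mod 29 are {1, 4, 5, 6, 7, 9, 13, 16, 20, 22, 23, 24, 25, 28}.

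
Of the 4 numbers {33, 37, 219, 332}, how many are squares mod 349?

3

(33/349) = -1 → non-residue.
(37/349) = +1 → QR.
(219/349) = +1 → QR.
(332/349) = +1 → QR.
Total quadratic residues among the 4: 3.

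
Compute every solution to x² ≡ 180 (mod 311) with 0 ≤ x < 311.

80, 231

Since 311 ≡ 3 (mod 4), a square root of 180 is 180^((311+1)/4) = 180^78 mod 311.
Repeated squaring: 180^2≡56, 180^4≡26, 180^8≡54, 180^16≡117, 180^32≡5, 180^64≡25 (mod 311).
180^78 = 180^(64+8+4+2) ≡ 80 (mod 311).
Check: 80² = 6400 ≡ 180 (mod 311). The two roots are 80 and 231.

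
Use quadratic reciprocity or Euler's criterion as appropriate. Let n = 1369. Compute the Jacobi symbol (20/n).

Pull out 2^2: since 1369 ≡ 1 (mod 8), (2/1369) = +1, so (2/1369)^2 = +1.
Reciprocity: 5 ≡ 1 and 1369 ≡ 1 (mod 4), so (5/1369) = +(1369/5).
Reduce top mod 5: now compute (4/5).
Pull out 2^2: since 5 ≡ 5 (mod 8), (2/5) = -1, so (2/5)^2 = +1.
Reached (1/5) = 1. Collecting the sign flips along the way, the symbol is +1.

1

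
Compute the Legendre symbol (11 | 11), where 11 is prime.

0

First reduce: 11 ≡ 0 (mod 11).
Top reduces to 0: gcd > 1, so the symbol is 0.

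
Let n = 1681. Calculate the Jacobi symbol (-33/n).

1

First reduce: -33 ≡ 1648 (mod 1681).
Pull out 2^4: since 1681 ≡ 1 (mod 8), (2/1681) = +1, so (2/1681)^4 = +1.
Reciprocity: 103 ≡ 3 and 1681 ≡ 1 (mod 4), so (103/1681) = +(1681/103).
Reduce top mod 103: now compute (33/103).
Reciprocity: 33 ≡ 1 and 103 ≡ 3 (mod 4), so (33/103) = +(103/33).
Reduce top mod 33: now compute (4/33).
Pull out 2^2: since 33 ≡ 1 (mod 8), (2/33) = +1, so (2/33)^2 = +1.
Reached (1/33) = 1. Collecting the sign flips along the way, the symbol is +1.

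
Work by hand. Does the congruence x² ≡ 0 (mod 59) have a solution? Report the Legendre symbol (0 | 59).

0

Top reduces to 0: gcd > 1, so the symbol is 0.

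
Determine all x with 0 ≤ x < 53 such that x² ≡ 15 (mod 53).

11, 42

53 ≡ 1 (mod 4), so we find a root by search.
Trying successive values, 11² = 121 ≡ 15 (mod 53). The other root is 53 − 11 = 42.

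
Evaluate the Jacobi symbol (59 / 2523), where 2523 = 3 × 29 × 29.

-1

Reciprocity: 59 ≡ 3 and 2523 ≡ 3 (mod 4), so (59/2523) = −(2523/59).
Reduce top mod 59: now compute (45/59).
Reciprocity: 45 ≡ 1 and 59 ≡ 3 (mod 4), so (45/59) = +(59/45).
Reduce top mod 45: now compute (14/45).
Pull out 2: since 45 ≡ 5 (mod 8), (2/45) = -1.
Reciprocity: 7 ≡ 3 and 45 ≡ 1 (mod 4), so (7/45) = +(45/7).
Reduce top mod 7: now compute (3/7).
Reciprocity: 3 ≡ 3 and 7 ≡ 3 (mod 4), so (3/7) = −(7/3).
Reduce top mod 3: now compute (1/3).
Reached (1/3) = 1. Collecting the sign flips along the way, the symbol is -1.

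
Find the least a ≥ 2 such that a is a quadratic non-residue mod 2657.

3

(2/2657) = +1, so 2 is a residue.
(3/2657) = −1, so 3 is the smallest positive non-residue mod 2657.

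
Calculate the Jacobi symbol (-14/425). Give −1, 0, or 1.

First reduce: -14 ≡ 411 (mod 425).
Reciprocity: 411 ≡ 3 and 425 ≡ 1 (mod 4), so (411/425) = +(425/411).
Reduce top mod 411: now compute (14/411).
Pull out 2: since 411 ≡ 3 (mod 8), (2/411) = -1.
Reciprocity: 7 ≡ 3 and 411 ≡ 3 (mod 4), so (7/411) = −(411/7).
Reduce top mod 7: now compute (5/7).
Reciprocity: 5 ≡ 1 and 7 ≡ 3 (mod 4), so (5/7) = +(7/5).
Reduce top mod 5: now compute (2/5).
Pull out 2: since 5 ≡ 5 (mod 8), (2/5) = -1.
Reached (1/5) = 1. Collecting the sign flips along the way, the symbol is -1.

-1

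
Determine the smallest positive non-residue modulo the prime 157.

2

(2/157) = −1, so 2 is the smallest positive non-residue mod 157.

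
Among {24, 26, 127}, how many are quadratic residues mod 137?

(24/137) = -1 → non-residue.
(26/137) = -1 → non-residue.
(127/137) = -1 → non-residue.
Total quadratic residues among the 3: 0.

0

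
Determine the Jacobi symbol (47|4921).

Reciprocity: 47 ≡ 3 and 4921 ≡ 1 (mod 4), so (47/4921) = +(4921/47).
Reduce top mod 47: now compute (33/47).
Reciprocity: 33 ≡ 1 and 47 ≡ 3 (mod 4), so (33/47) = +(47/33).
Reduce top mod 33: now compute (14/33).
Pull out 2: since 33 ≡ 1 (mod 8), (2/33) = +1.
Reciprocity: 7 ≡ 3 and 33 ≡ 1 (mod 4), so (7/33) = +(33/7).
Reduce top mod 7: now compute (5/7).
Reciprocity: 5 ≡ 1 and 7 ≡ 3 (mod 4), so (5/7) = +(7/5).
Reduce top mod 5: now compute (2/5).
Pull out 2: since 5 ≡ 5 (mod 8), (2/5) = -1.
Reached (1/5) = 1. Collecting the sign flips along the way, the symbol is -1.

-1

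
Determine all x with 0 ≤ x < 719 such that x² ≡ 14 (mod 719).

Since 719 ≡ 3 (mod 4), a square root of 14 is 14^((719+1)/4) = 14^180 mod 719.
Repeated squaring: 14^2≡196, 14^4≡309, 14^8≡573, 14^16≡465, 14^32≡525, 14^64≡248, 14^128≡389 (mod 719).
14^180 = 14^(128+32+16+4) ≡ 260 (mod 719).
Check: 260² = 67600 ≡ 14 (mod 719). The two roots are 260 and 459.

260, 459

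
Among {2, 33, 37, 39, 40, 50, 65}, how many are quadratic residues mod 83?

(2/83) = -1 → non-residue.
(33/83) = +1 → QR.
(37/83) = +1 → QR.
(39/83) = -1 → non-residue.
(40/83) = +1 → QR.
(50/83) = -1 → non-residue.
(65/83) = +1 → QR.
Total quadratic residues among the 7: 4.

4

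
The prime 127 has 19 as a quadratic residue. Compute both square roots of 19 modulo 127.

20, 107

Since 127 ≡ 3 (mod 4), a square root of 19 is 19^((127+1)/4) = 19^32 mod 127.
Repeated squaring: 19^2≡107, 19^4≡19, 19^8≡107, 19^16≡19, 19^32≡107 (mod 127).
19^32 = 19^(32) ≡ 107 (mod 127).
Check: 107² = 11449 ≡ 19 (mod 127). The two roots are 20 and 107.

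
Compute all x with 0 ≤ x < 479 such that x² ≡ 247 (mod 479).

60, 419

Since 479 ≡ 3 (mod 4), a square root of 247 is 247^((479+1)/4) = 247^120 mod 479.
Repeated squaring: 247^2≡176, 247^4≡320, 247^8≡373, 247^16≡219, 247^32≡61, 247^64≡368 (mod 479).
247^120 = 247^(64+32+16+8) ≡ 60 (mod 479).
Check: 60² = 3600 ≡ 247 (mod 479). The two roots are 60 and 419.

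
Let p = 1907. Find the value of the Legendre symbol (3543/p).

First reduce: 3543 ≡ 1636 (mod 1907).
Pull out 2^2: since 1907 ≡ 3 (mod 8), (2/1907) = -1, so (2/1907)^2 = +1.
Reciprocity: 409 ≡ 1 and 1907 ≡ 3 (mod 4), so (409/1907) = +(1907/409).
Reduce top mod 409: now compute (271/409).
Reciprocity: 271 ≡ 3 and 409 ≡ 1 (mod 4), so (271/409) = +(409/271).
Reduce top mod 271: now compute (138/271).
Pull out 2: since 271 ≡ 7 (mod 8), (2/271) = +1.
Reciprocity: 69 ≡ 1 and 271 ≡ 3 (mod 4), so (69/271) = +(271/69).
Reduce top mod 69: now compute (64/69).
Pull out 2^6: since 69 ≡ 5 (mod 8), (2/69) = -1, so (2/69)^6 = +1.
Reached (1/69) = 1. Collecting the sign flips along the way, the symbol is +1.

1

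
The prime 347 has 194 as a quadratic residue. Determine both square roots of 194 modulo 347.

96, 251

Since 347 ≡ 3 (mod 4), a square root of 194 is 194^((347+1)/4) = 194^87 mod 347.
Repeated squaring: 194^2≡160, 194^4≡269, 194^8≡185, 194^16≡219, 194^32≡75, 194^64≡73 (mod 347).
194^87 = 194^(64+16+4+2+1) ≡ 251 (mod 347).
Check: 251² = 63001 ≡ 194 (mod 347). The two roots are 96 and 251.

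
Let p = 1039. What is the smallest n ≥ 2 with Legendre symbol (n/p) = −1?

(2/1039) = +1, so 2 is a residue.
(3/1039) = −1, so 3 is the smallest positive non-residue mod 1039.

3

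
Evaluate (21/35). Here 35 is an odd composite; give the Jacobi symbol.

0

Reciprocity: 21 ≡ 1 and 35 ≡ 3 (mod 4), so (21/35) = +(35/21).
Reduce top mod 21: now compute (14/21).
Pull out 2: since 21 ≡ 5 (mod 8), (2/21) = -1.
Reciprocity: 7 ≡ 3 and 21 ≡ 1 (mod 4), so (7/21) = +(21/7).
Reduce top mod 7: now compute (0/7).
Top reduces to 0: gcd > 1, so the symbol is 0.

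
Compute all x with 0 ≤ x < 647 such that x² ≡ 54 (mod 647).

236, 411

Since 647 ≡ 3 (mod 4), a square root of 54 is 54^((647+1)/4) = 54^162 mod 647.
Repeated squaring: 54^2≡328, 54^4≡182, 54^8≡127, 54^16≡601, 54^32≡175, 54^64≡216, 54^128≡72 (mod 647).
54^162 = 54^(128+32+2) ≡ 411 (mod 647).
Check: 411² = 168921 ≡ 54 (mod 647). The two roots are 236 and 411.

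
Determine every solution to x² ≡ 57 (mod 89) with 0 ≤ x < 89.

18, 71

89 ≡ 1 (mod 4), so we find a root by search.
Trying successive values, 18² = 324 ≡ 57 (mod 89). The other root is 89 − 18 = 71.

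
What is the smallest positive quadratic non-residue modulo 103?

3

(2/103) = +1, so 2 is a residue.
(3/103) = −1, so 3 is the smallest positive non-residue mod 103.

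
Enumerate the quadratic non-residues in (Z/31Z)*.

3,6,11,12,13,15,17,21,22,23,24,26,27,29,30

Square k = 1,…,15 (k and 31−k give the same square):
1²=1, 2²=4, 3²=9, 4²=16, 5²=25, 6²≡5, 7²≡18, 8²≡2, 9²≡19, 10²≡7, 11²≡28, 12²≡20, 13²≡14, 14²≡10, 15²≡8 (mod 31).
The residues are {1, 2, 4, 5, 7, 8, 9, 10, 14, 16, 18, 19, 20, 25, 28}; the non-residues are the remaining 15 nonzero classes.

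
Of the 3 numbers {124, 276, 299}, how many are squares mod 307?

(124/307) = -1 → non-residue.
(276/307) = +1 → QR.
(299/307) = +1 → QR.
Total quadratic residues among the 3: 2.

2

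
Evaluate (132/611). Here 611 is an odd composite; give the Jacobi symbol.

1

Pull out 2^2: since 611 ≡ 3 (mod 8), (2/611) = -1, so (2/611)^2 = +1.
Reciprocity: 33 ≡ 1 and 611 ≡ 3 (mod 4), so (33/611) = +(611/33).
Reduce top mod 33: now compute (17/33).
Reciprocity: 17 ≡ 1 and 33 ≡ 1 (mod 4), so (17/33) = +(33/17).
Reduce top mod 17: now compute (16/17).
Pull out 2^4: since 17 ≡ 1 (mod 8), (2/17) = +1, so (2/17)^4 = +1.
Reached (1/17) = 1. Collecting the sign flips along the way, the symbol is +1.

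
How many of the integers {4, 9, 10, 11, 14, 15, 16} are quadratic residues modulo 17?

4

(4/17) = +1 → QR.
(9/17) = +1 → QR.
(10/17) = -1 → non-residue.
(11/17) = -1 → non-residue.
(14/17) = -1 → non-residue.
(15/17) = +1 → QR.
(16/17) = +1 → QR.
Total quadratic residues among the 7: 4.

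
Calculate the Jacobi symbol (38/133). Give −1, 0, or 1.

0

Pull out 2: since 133 ≡ 5 (mod 8), (2/133) = -1.
Reciprocity: 19 ≡ 3 and 133 ≡ 1 (mod 4), so (19/133) = +(133/19).
Reduce top mod 19: now compute (0/19).
Top reduces to 0: gcd > 1, so the symbol is 0.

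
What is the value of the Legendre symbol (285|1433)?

Reciprocity: 285 ≡ 1 and 1433 ≡ 1 (mod 4), so (285/1433) = +(1433/285).
Reduce top mod 285: now compute (8/285).
Pull out 2^3: since 285 ≡ 5 (mod 8), (2/285) = -1, so (2/285)^3 = -1.
Reached (1/285) = 1. Collecting the sign flips along the way, the symbol is -1.

-1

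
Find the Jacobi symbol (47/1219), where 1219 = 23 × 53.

Reciprocity: 47 ≡ 3 and 1219 ≡ 3 (mod 4), so (47/1219) = −(1219/47).
Reduce top mod 47: now compute (44/47).
Pull out 2^2: since 47 ≡ 7 (mod 8), (2/47) = +1, so (2/47)^2 = +1.
Reciprocity: 11 ≡ 3 and 47 ≡ 3 (mod 4), so (11/47) = −(47/11).
Reduce top mod 11: now compute (3/11).
Reciprocity: 3 ≡ 3 and 11 ≡ 3 (mod 4), so (3/11) = −(11/3).
Reduce top mod 3: now compute (2/3).
Pull out 2: since 3 ≡ 3 (mod 8), (2/3) = -1.
Reached (1/3) = 1. Collecting the sign flips along the way, the symbol is +1.

1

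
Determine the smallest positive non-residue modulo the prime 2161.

(2/2161) = +1, so 2 is a residue.
(3/2161) = +1, so 3 is a residue.
(4/2161) = +1, so 4 is a residue.
(5/2161) = +1, so 5 is a residue.
(6/2161) = +1, so 6 is a residue.
(7/2161) = −1, so 7 is the smallest positive non-residue mod 2161.

7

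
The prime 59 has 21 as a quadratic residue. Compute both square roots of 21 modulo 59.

Since 59 ≡ 3 (mod 4), a square root of 21 is 21^((59+1)/4) = 21^15 mod 59.
Repeated squaring: 21^2≡28, 21^4≡17, 21^8≡53 (mod 59).
21^15 = 21^(8+4+2+1) ≡ 27 (mod 59).
Check: 27² = 729 ≡ 21 (mod 59). The two roots are 27 and 32.

27, 32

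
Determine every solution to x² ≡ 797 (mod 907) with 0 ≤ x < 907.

219, 688

Since 907 ≡ 3 (mod 4), a square root of 797 is 797^((907+1)/4) = 797^227 mod 907.
Repeated squaring: 797^2≡309, 797^4≡246, 797^8≡654, 797^16≡519, 797^32≡889, 797^64≡324, 797^128≡671 (mod 907).
797^227 = 797^(128+64+32+2+1) ≡ 219 (mod 907).
Check: 219² = 47961 ≡ 797 (mod 907). The two roots are 219 and 688.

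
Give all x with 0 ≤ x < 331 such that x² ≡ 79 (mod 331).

Since 331 ≡ 3 (mod 4), a square root of 79 is 79^((331+1)/4) = 79^83 mod 331.
Repeated squaring: 79^2≡283, 79^4≡318, 79^8≡169, 79^16≡95, 79^32≡88, 79^64≡131 (mod 331).
79^83 = 79^(64+16+2+1) ≡ 223 (mod 331).
Check: 223² = 49729 ≡ 79 (mod 331). The two roots are 108 and 223.

108, 223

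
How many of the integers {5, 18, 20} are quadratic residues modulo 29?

2

(5/29) = +1 → QR.
(18/29) = -1 → non-residue.
(20/29) = +1 → QR.
Total quadratic residues among the 3: 2.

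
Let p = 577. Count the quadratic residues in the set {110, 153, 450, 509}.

(110/577) = -1 → non-residue.
(153/577) = +1 → QR.
(450/577) = +1 → QR.
(509/577) = +1 → QR.
Total quadratic residues among the 4: 3.

3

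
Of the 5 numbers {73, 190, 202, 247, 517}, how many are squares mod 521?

(73/521) = -1 → non-residue.
(190/521) = -1 → non-residue.
(202/521) = +1 → QR.
(247/521) = -1 → non-residue.
(517/521) = +1 → QR.
Total quadratic residues among the 5: 2.

2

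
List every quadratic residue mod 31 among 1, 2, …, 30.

1,2,4,5,7,8,9,10,14,16,18,19,20,25,28

Square k = 1,…,15 (k and 31−k give the same square):
1²=1, 2²=4, 3²=9, 4²=16, 5²=25, 6²≡5, 7²≡18, 8²≡2, 9²≡19, 10²≡7, 11²≡28, 12²≡20, 13²≡14, 14²≡10, 15²≡8 (mod 31).
So the quadratic residues mod 31 are {1, 2, 4, 5, 7, 8, 9, 10, 14, 16, 18, 19, 20, 25, 28}.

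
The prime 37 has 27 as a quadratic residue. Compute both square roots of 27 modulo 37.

37 ≡ 1 (mod 4), so we find a root by search.
Trying successive values, 8² = 64 ≡ 27 (mod 37). The other root is 37 − 8 = 29.

8, 29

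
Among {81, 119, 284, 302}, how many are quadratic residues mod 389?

(81/389) = +1 → QR.
(119/389) = +1 → QR.
(284/389) = -1 → non-residue.
(302/389) = +1 → QR.
Total quadratic residues among the 4: 3.

3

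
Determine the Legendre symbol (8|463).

Euler's criterion: (8/463) ≡ 8^231 (mod 463).
8^2 ≡ 64 (mod 463)
8^4 ≡ 392 (mod 463)
8^8 ≡ 411 (mod 463)
8^16 ≡ 389 (mod 463)
8^32 ≡ 383 (mod 463)
8^64 ≡ 381 (mod 463)
8^128 ≡ 242 (mod 463)
8^231 = 8^(128+64+32+4+2+1) ≡ 1 (mod 463).
Result is 1, so (8/463) = 1.

1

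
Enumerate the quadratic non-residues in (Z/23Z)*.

5, 7, 10, 11, 14, 15, 17, 19, 20, 21, 22

Square k = 1,…,11 (k and 23−k give the same square):
1²=1, 2²=4, 3²=9, 4²=16, 5²≡2, 6²≡13, 7²≡3, 8²≡18, 9²≡12, 10²≡8, 11²≡6 (mod 23).
The residues are {1, 2, 3, 4, 6, 8, 9, 12, 13, 16, 18}; the non-residues are the remaining 11 nonzero classes.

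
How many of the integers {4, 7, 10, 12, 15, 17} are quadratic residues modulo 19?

(4/19) = +1 → QR.
(7/19) = +1 → QR.
(10/19) = -1 → non-residue.
(12/19) = -1 → non-residue.
(15/19) = -1 → non-residue.
(17/19) = +1 → QR.
Total quadratic residues among the 6: 3.

3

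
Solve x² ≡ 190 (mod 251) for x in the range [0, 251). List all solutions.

Since 251 ≡ 3 (mod 4), a square root of 190 is 190^((251+1)/4) = 190^63 mod 251.
Repeated squaring: 190^2≡207, 190^4≡179, 190^8≡164, 190^16≡39, 190^32≡15 (mod 251).
190^63 = 190^(32+16+8+4+2+1) ≡ 21 (mod 251).
Check: 21² = 441 ≡ 190 (mod 251). The two roots are 21 and 230.

21, 230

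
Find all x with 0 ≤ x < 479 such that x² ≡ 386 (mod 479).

Since 479 ≡ 3 (mod 4), a square root of 386 is 386^((479+1)/4) = 386^120 mod 479.
Repeated squaring: 386^2≡27, 386^4≡250, 386^8≡230, 386^16≡210, 386^32≡32, 386^64≡66 (mod 479).
386^120 = 386^(64+32+16+8) ≡ 323 (mod 479).
Check: 323² = 104329 ≡ 386 (mod 479). The two roots are 156 and 323.

156, 323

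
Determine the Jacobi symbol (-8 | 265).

1

First reduce: -8 ≡ 257 (mod 265).
Reciprocity: 257 ≡ 1 and 265 ≡ 1 (mod 4), so (257/265) = +(265/257).
Reduce top mod 257: now compute (8/257).
Pull out 2^3: since 257 ≡ 1 (mod 8), (2/257) = +1, so (2/257)^3 = +1.
Reached (1/257) = 1. Collecting the sign flips along the way, the symbol is +1.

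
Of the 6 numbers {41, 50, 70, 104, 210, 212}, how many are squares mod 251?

(41/251) = +1 → QR.
(50/251) = -1 → non-residue.
(70/251) = -1 → non-residue.
(104/251) = -1 → non-residue.
(210/251) = -1 → non-residue.
(212/251) = -1 → non-residue.
Total quadratic residues among the 6: 1.

1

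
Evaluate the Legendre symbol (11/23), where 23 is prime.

Reciprocity: 11 ≡ 3 and 23 ≡ 3 (mod 4), so (11/23) = −(23/11).
Reduce top mod 11: now compute (1/11).
Reached (1/11) = 1. Collecting the sign flips along the way, the symbol is -1.

-1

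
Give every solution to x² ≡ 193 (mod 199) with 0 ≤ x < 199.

81, 118

Since 199 ≡ 3 (mod 4), a square root of 193 is 193^((199+1)/4) = 193^50 mod 199.
Repeated squaring: 193^2≡36, 193^4≡102, 193^8≡56, 193^16≡151, 193^32≡115 (mod 199).
193^50 = 193^(32+16+2) ≡ 81 (mod 199).
Check: 81² = 6561 ≡ 193 (mod 199). The two roots are 81 and 118.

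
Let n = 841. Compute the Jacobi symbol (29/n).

Reciprocity: 29 ≡ 1 and 841 ≡ 1 (mod 4), so (29/841) = +(841/29).
Reduce top mod 29: now compute (0/29).
Top reduces to 0: gcd > 1, so the symbol is 0.

0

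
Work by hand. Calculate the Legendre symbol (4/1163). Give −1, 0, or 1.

Pull out 2^2: since 1163 ≡ 3 (mod 8), (2/1163) = -1, so (2/1163)^2 = +1.
Reached (1/1163) = 1. Collecting the sign flips along the way, the symbol is +1.

1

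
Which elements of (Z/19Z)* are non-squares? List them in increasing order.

Square k = 1,…,9 (k and 19−k give the same square):
1²=1, 2²=4, 3²=9, 4²=16, 5²≡6, 6²≡17, 7²≡11, 8²≡7, 9²≡5 (mod 19).
The residues are {1, 4, 5, 6, 7, 9, 11, 16, 17}; the non-residues are the remaining 9 nonzero classes.

2 3 8 10 12 13 14 15 18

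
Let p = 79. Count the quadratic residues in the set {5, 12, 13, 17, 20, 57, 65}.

(5/79) = +1 → QR.
(12/79) = -1 → non-residue.
(13/79) = +1 → QR.
(17/79) = -1 → non-residue.
(20/79) = +1 → QR.
(57/79) = -1 → non-residue.
(65/79) = +1 → QR.
Total quadratic residues among the 7: 4.

4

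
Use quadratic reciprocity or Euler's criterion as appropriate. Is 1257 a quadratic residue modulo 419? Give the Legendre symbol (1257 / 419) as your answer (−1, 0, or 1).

First reduce: 1257 ≡ 0 (mod 419).
Top reduces to 0: gcd > 1, so the symbol is 0.

0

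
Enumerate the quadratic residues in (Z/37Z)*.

Square k = 1,…,18 (k and 37−k give the same square):
1²=1, 2²=4, 3²=9, 4²=16, 5²=25, 6²=36, 7²≡12, 8²≡27, 9²≡7, 10²≡26, 11²≡10, 12²≡33, 13²≡21, 14²≡11, 15²≡3, 16²≡34, 17²≡30, 18²≡28 (mod 37).
So the quadratic residues mod 37 are {1, 3, 4, 7, 9, 10, 11, 12, 16, 21, 25, 26, 27, 28, 30, 33, 34, 36}.

1 3 4 7 9 10 11 12 16 21 25 26 27 28 30 33 34 36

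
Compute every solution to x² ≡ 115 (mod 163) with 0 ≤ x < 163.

21, 142

Since 163 ≡ 3 (mod 4), a square root of 115 is 115^((163+1)/4) = 115^41 mod 163.
Repeated squaring: 115^2≡22, 115^4≡158, 115^8≡25, 115^16≡136, 115^32≡77 (mod 163).
115^41 = 115^(32+8+1) ≡ 21 (mod 163).
Check: 21² = 441 ≡ 115 (mod 163). The two roots are 21 and 142.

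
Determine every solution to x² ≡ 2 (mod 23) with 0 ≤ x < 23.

5, 18

Since 23 ≡ 3 (mod 4), a square root of 2 is 2^((23+1)/4) = 2^6 mod 23.
Repeated squaring: 2^2≡4, 2^4≡16 (mod 23).
2^6 = 2^(4+2) ≡ 18 (mod 23).
Check: 18² = 324 ≡ 2 (mod 23). The two roots are 5 and 18.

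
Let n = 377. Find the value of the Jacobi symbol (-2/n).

First reduce: -2 ≡ 375 (mod 377).
Reciprocity: 375 ≡ 3 and 377 ≡ 1 (mod 4), so (375/377) = +(377/375).
Reduce top mod 375: now compute (2/375).
Pull out 2: since 375 ≡ 7 (mod 8), (2/375) = +1.
Reached (1/375) = 1. Collecting the sign flips along the way, the symbol is +1.

1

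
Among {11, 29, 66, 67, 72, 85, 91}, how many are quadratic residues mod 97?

5

(11/97) = +1 → QR.
(29/97) = -1 → non-residue.
(66/97) = +1 → QR.
(67/97) = -1 → non-residue.
(72/97) = +1 → QR.
(85/97) = +1 → QR.
(91/97) = +1 → QR.
Total quadratic residues among the 7: 5.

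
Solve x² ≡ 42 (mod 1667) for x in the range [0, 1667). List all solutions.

607, 1060

Since 1667 ≡ 3 (mod 4), a square root of 42 is 42^((1667+1)/4) = 42^417 mod 1667.
Repeated squaring: 42^2≡97, 42^4≡1074, 42^8≡1579, 42^16≡1076, 42^32≡878, 42^64≡730, 42^128≡1127, 42^256≡1542 (mod 1667).
42^417 = 42^(256+128+32+1) ≡ 607 (mod 1667).
Check: 607² = 368449 ≡ 42 (mod 1667). The two roots are 607 and 1060.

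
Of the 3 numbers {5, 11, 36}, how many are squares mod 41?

2

(5/41) = +1 → QR.
(11/41) = -1 → non-residue.
(36/41) = +1 → QR.
Total quadratic residues among the 3: 2.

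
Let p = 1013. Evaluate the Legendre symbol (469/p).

Euler's criterion: (469/1013) ≡ 469^506 (mod 1013).
469^2 ≡ 140 (mod 1013)
469^4 ≡ 353 (mod 1013)
469^8 ≡ 10 (mod 1013)
469^16 ≡ 100 (mod 1013)
469^32 ≡ 883 (mod 1013)
469^64 ≡ 692 (mod 1013)
469^128 ≡ 728 (mod 1013)
469^256 ≡ 185 (mod 1013)
469^506 = 469^(256+128+64+32+16+8+2) ≡ 1 (mod 1013).
Result is 1, so (469/1013) = 1.

1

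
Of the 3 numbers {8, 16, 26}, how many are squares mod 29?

(8/29) = -1 → non-residue.
(16/29) = +1 → QR.
(26/29) = -1 → non-residue.
Total quadratic residues among the 3: 1.

1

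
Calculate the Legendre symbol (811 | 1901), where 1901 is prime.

-1

Reciprocity: 811 ≡ 3 and 1901 ≡ 1 (mod 4), so (811/1901) = +(1901/811).
Reduce top mod 811: now compute (279/811).
Reciprocity: 279 ≡ 3 and 811 ≡ 3 (mod 4), so (279/811) = −(811/279).
Reduce top mod 279: now compute (253/279).
Reciprocity: 253 ≡ 1 and 279 ≡ 3 (mod 4), so (253/279) = +(279/253).
Reduce top mod 253: now compute (26/253).
Pull out 2: since 253 ≡ 5 (mod 8), (2/253) = -1.
Reciprocity: 13 ≡ 1 and 253 ≡ 1 (mod 4), so (13/253) = +(253/13).
Reduce top mod 13: now compute (6/13).
Pull out 2: since 13 ≡ 5 (mod 8), (2/13) = -1.
Reciprocity: 3 ≡ 3 and 13 ≡ 1 (mod 4), so (3/13) = +(13/3).
Reduce top mod 3: now compute (1/3).
Reached (1/3) = 1. Collecting the sign flips along the way, the symbol is -1.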